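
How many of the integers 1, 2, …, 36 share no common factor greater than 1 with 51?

22

Prime factors of 51: 3, 17. Count integers ≤ 36 divisible by none of them.
By inclusion–exclusion: 36 − ⌊36/3⌋ − ⌊36/17⌋ + ⌊36/51⌋ = 22.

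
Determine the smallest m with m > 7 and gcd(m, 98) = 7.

21

gcd(m, 98) = 7 forces 7 | m; write m = 7s. Then gcd(7s, 7·14) = 7·gcd(s, 14), so need gcd(s, 14) = 1.
7s > 7 gives s ≥ 2. The least s ≥ 2 coprime to 14 is 3, so m = 7·3 = 21.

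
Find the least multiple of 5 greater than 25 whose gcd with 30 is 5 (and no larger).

30 = 5·6. Any x with gcd(x, 30) = 5 is a multiple of 5, say 5s, with s coprime to 6.
Need s > 25/5, so s ≥ 6. First s ≥ 6 with gcd(s, 6) = 1 is s = 7. Thus x = 5·7 = 35.

35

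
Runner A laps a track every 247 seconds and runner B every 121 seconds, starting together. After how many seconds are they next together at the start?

29887

247 = 13 · 19; 121 = 11²
max exponents: 11² · 13 · 19 = 29887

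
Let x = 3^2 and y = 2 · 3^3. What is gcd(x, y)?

9

min exponent per shared prime: 3^2 = 9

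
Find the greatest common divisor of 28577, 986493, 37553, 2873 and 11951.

gcd(28577, 986493): 986493 = 34·28577 + 14875; 28577 = 1·14875 + 13702; 14875 = 1·13702 + 1173; 13702 = 11·1173 + 799; 1173 = 1·799 + 374; 799 = 2·374 + 51; 374 = 7·51 + 17; 51 = 3·17 + 0 → 17
gcd(17, 37553): 37553 = 2209·17 + 0 → 17
gcd(17, 2873): 2873 = 169·17 + 0 → 17
gcd(17, 11951): 11951 = 703·17 + 0 → 17

17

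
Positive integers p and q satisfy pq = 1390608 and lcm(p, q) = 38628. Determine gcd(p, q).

gcd·lcm = product, so gcd = 1390608/38628 = 36.

36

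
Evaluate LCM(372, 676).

gcd first: 676 = 1·372 + 304; 372 = 1·304 + 68; 304 = 4·68 + 32; 68 = 2·32 + 4; 32 = 8·4 + 0 → gcd = 4
lcm = 372·676/gcd = 251472/4 = 62868

62868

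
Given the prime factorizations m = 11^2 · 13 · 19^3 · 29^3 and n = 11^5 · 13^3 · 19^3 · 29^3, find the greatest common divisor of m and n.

263137969523

min exponent per shared prime: 11^2 · 13 · 19^3 · 29^3 = 263137969523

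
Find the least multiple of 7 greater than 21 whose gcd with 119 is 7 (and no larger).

119 = 7·17. Any k with gcd(k, 119) = 7 is a multiple of 7, say 7s, with s coprime to 17.
Need s > 21/7, so s ≥ 4. First s ≥ 4 with gcd(s, 17) = 1 is s = 4. Thus k = 7·4 = 28.

28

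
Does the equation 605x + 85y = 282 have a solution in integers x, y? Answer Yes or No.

By Bézout, 605x + 85y = 282 has integer solutions iff gcd(605, 85) | 282.
Euclid: 605 = 7·85 + 10; 85 = 8·10 + 5; 10 = 2·5 + 0. gcd = 5; 282 mod 5 = 2. No.

No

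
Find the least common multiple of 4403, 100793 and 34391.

lcm(4403, 100793) = 4403·100793/gcd = 443791579/119 = 3729341
lcm(3729341, 34391) = 3729341·34391/gcd = 128255766331/119 = 1077779549

1077779549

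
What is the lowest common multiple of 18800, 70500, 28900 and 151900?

123795462000

18800 = 2⁴ · 5² · 47; 70500 = 2² · 3 · 5³ · 47; 28900 = 2² · 5² · 17²; 151900 = 2² · 5² · 7² · 31
lcm takes max exponent of each prime: 2⁴ · 3 · 5³ · 7² · 17² · 31 · 47 = 123795462000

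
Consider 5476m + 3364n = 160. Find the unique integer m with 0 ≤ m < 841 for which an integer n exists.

548

gcd(5476, 3364) = 4 (Euclid: 5476 = 1·3364 + 2112; 3364 = 1·2112 + 1252; 2112 = 1·1252 + 860; 1252 = 1·860 + 392; 860 = 2·392 + 76; 392 = 5·76 + 12; 76 = 6·12 + 4; 12 = 3·4 + 0), and 4 | 160.
Extended Euclid: 5476·(266) + 3364·(-433) = 4. Scale by 40: m₀ = 10640.
General solution m = m₀ + 841t; reducing mod 841 gives m = 548 (and n = -892).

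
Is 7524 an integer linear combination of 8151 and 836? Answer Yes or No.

By Bézout, 8151u − 836v = 7524 has integer solutions iff gcd(8151, 836) | 7524.
Euclid: 8151 = 9·836 + 627; 836 = 1·627 + 209; 627 = 3·209 + 0. gcd = 209; 7524 mod 209 = 0. Yes.

Yes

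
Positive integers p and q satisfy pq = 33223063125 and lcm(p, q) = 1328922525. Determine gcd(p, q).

From gcd × lcm = pq: gcd = 33223063125 / 1328922525 = 25.

25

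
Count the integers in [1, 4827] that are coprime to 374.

2066

Prime factors of 374: 2, 11, 17. Count integers ≤ 4827 divisible by none of them.
By inclusion–exclusion: 4827 − ⌊4827/2⌋ − ⌊4827/11⌋ − ⌊4827/17⌋ + ⌊4827/22⌋ + ⌊4827/34⌋ + ⌊4827/187⌋ − ⌊4827/374⌋ = 2066.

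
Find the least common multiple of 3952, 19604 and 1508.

3952 = 2⁴ · 13 · 19; 19604 = 2² · 13² · 29; 1508 = 2² · 13 · 29
lcm takes max exponent of each prime: 2⁴ · 13² · 19 · 29 = 1489904

1489904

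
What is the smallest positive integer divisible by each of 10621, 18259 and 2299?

1235020501

10621 = 13 · 19 · 43; 18259 = 19 · 31²; 2299 = 11² · 19
lcm takes max exponent of each prime: 11² · 13 · 19 · 31² · 43 = 1235020501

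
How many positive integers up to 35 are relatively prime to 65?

65 = 5·13. Inclusion–exclusion on these primes:
35 − ⌊35/5⌋ − ⌊35/13⌋ + ⌊35/65⌋ = 26

26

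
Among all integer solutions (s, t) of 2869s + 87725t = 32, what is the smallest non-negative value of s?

gcd(2869, 87725) = 1 (Euclid: 87725 = 30·2869 + 1655; 2869 = 1·1655 + 1214; 1655 = 1·1214 + 441; 1214 = 2·441 + 332; 441 = 1·332 + 109; 332 = 3·109 + 5; 109 = 21·5 + 4; 5 = 1·4 + 1; 4 = 4·1 + 0), and 1 | 32.
Extended Euclid: 2869·(17704) + 87725·(-579) = 1. Scale by 32: s₀ = 566528.
General solution s = s₀ + 87725k; reducing mod 87725 gives s = 40178 (and t = -1314).

40178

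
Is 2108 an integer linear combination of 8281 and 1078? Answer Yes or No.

gcd(8281, 1078): 8281 = 7·1078 + 735; 1078 = 1·735 + 343; 735 = 2·343 + 49; 343 = 7·49 + 0 → 49
49 does not divide 2108, so a solution does not exist.

No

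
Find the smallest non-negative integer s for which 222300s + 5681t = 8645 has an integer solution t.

Reduce mod 5681: 222300s ≡ 8645 (mod 5681). With g = gcd(222300, 5681) = 247 dividing 8645, divide through: 900s ≡ 35 (mod 23).
Since gcd(900, 23) = 1, s ≡ 35·(900)⁻¹ ≡ 4 (mod 23). Smallest non-negative: 4.

4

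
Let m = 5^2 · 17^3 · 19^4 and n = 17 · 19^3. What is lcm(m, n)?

16006676825

max exponent per prime: 5^2 · 17^3 · 19^4 = 16006676825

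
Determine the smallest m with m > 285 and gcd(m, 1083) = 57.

Multiples of 57 above 285: 57·6, 57·7, … . Need the cofactor coprime to 1083/57 = 19.
Checking s = 6, 7, … the first with gcd(s, 19) = 1 is s = 6, giving 342.

342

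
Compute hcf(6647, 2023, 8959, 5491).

6647 = 17² · 23; 2023 = 7 · 17²; 8959 = 17² · 31; 5491 = 17² · 19
gcd takes min exponent of each prime: 17² = 289

289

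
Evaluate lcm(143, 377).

4147

gcd first: 377 = 2·143 + 91; 143 = 1·91 + 52; 91 = 1·52 + 39; 52 = 1·39 + 13; 39 = 3·13 + 0 → gcd = 13
lcm = 143·377/gcd = 53911/13 = 4147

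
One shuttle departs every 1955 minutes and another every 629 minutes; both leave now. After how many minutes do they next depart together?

1955 = 5 · 17 · 23; 629 = 17 · 37
max exponents: 5 · 17 · 23 · 37 = 72335

72335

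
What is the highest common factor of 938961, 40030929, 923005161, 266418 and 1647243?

3249

gcd(938961, 40030929): 40030929 = 42·938961 + 594567; 938961 = 1·594567 + 344394; 594567 = 1·344394 + 250173; 344394 = 1·250173 + 94221; 250173 = 2·94221 + 61731; 94221 = 1·61731 + 32490; 61731 = 1·32490 + 29241; 32490 = 1·29241 + 3249; 29241 = 9·3249 + 0 → 3249
gcd(3249, 923005161): 923005161 = 284089·3249 + 0 → 3249
gcd(3249, 266418): 266418 = 82·3249 + 0 → 3249
gcd(3249, 1647243): 1647243 = 507·3249 + 0 → 3249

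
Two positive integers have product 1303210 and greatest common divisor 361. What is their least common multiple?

For any two positive integers, gcd × lcm equals their product. Hence lcm = 1303210 / 361 = 3610.

3610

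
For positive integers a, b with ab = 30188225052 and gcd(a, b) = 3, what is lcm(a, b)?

10062741684

For any two positive integers, gcd × lcm equals their product. Hence lcm = 30188225052 / 3 = 10062741684.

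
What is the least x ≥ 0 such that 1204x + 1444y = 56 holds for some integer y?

gcd(1204, 1444) = 4 (Euclid: 1444 = 1·1204 + 240; 1204 = 5·240 + 4; 240 = 60·4 + 0), and 4 | 56.
Extended Euclid: 1204·(6) + 1444·(-5) = 4. Scale by 14: x₀ = 84.
General solution x = x₀ + 361t; reducing mod 361 gives x = 84 (and y = -70).

84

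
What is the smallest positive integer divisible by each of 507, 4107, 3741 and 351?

7789693509

507 = 3 · 13²; 4107 = 3 · 37²; 3741 = 3 · 29 · 43; 351 = 3³ · 13
lcm takes max exponent of each prime: 3³ · 13² · 29 · 37² · 43 = 7789693509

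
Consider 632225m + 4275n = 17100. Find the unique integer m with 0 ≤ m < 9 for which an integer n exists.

0

Euclid: 632225 = 147·4275 + 3800; 4275 = 1·3800 + 475; 3800 = 8·475 + 0 → gcd = 475; 17100 = 475·36.
Back-substitution yields 632225·(-1) + 4275·(148) = 475, so one solution is m = -1·36 = -36, n = 148·36 = 5328.
Solutions in m differ by 4275/475 = 9; the one in [0, 9) is -36 mod 9 = 0.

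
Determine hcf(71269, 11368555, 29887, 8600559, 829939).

gcd(71269, 11368555): 11368555 = 159·71269 + 36784; 71269 = 1·36784 + 34485; 36784 = 1·34485 + 2299; 34485 = 15·2299 + 0 → 2299
gcd(2299, 29887): 29887 = 13·2299 + 0 → 2299
gcd(2299, 8600559): 8600559 = 3741·2299 + 0 → 2299
gcd(2299, 829939): 829939 = 361·2299 + 0 → 2299

2299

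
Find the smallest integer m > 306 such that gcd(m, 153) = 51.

357

Multiples of 51 above 306: 51·7, 51·8, … . Need the cofactor coprime to 153/51 = 3.
Checking s = 7, 8, … the first with gcd(s, 3) = 1 is s = 7, giving 357.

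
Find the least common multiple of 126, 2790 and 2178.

lcm(126, 2790) = 126·2790/gcd = 351540/18 = 19530
lcm(19530, 2178) = 19530·2178/gcd = 42536340/18 = 2363130

2363130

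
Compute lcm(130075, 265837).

130075 = 5² · 11² · 43; 265837 = 11² · 13³
max exponents: 5² · 11² · 13³ · 43 = 285774775

285774775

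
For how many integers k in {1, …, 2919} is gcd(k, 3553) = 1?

3553 = 11·17·19. Inclusion–exclusion on these primes:
2919 − ⌊2919/11⌋ − ⌊2919/17⌋ − ⌊2919/19⌋ + ⌊2919/187⌋ + ⌊2919/209⌋ + ⌊2919/323⌋ − ⌊2919/3553⌋ = 2367

2367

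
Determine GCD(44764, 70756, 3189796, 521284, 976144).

44764 = 2² · 19² · 31; 70756 = 2² · 7² · 19²; 3189796 = 2² · 19² · 47²; 521284 = 2² · 19⁴; 976144 = 2⁴ · 13² · 19²
gcd takes min exponent of each prime: 2² · 19² = 1444

1444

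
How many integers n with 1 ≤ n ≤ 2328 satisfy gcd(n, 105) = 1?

Prime factors of 105: 3, 5, 7. Count integers ≤ 2328 divisible by none of them.
By inclusion–exclusion: 2328 − ⌊2328/3⌋ − ⌊2328/5⌋ − ⌊2328/7⌋ + ⌊2328/15⌋ + ⌊2328/21⌋ + ⌊2328/35⌋ − ⌊2328/105⌋ = 1064.

1064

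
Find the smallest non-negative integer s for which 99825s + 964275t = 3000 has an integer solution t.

9225

Reduce mod 964275: 99825s ≡ 3000 (mod 964275). With g = gcd(99825, 964275) = 75 dividing 3000, divide through: 1331s ≡ 40 (mod 12857).
Since gcd(1331, 12857) = 1, s ≡ 40·(1331)⁻¹ ≡ 9225 (mod 12857). Smallest non-negative: 9225.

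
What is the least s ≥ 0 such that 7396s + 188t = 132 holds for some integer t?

gcd(7396, 188) = 4 (Euclid: 7396 = 39·188 + 64; 188 = 2·64 + 60; 64 = 1·60 + 4; 60 = 15·4 + 0), and 4 | 132.
Extended Euclid: 7396·(3) + 188·(-118) = 4. Scale by 33: s₀ = 99.
General solution s = s₀ + 47k; reducing mod 47 gives s = 5 (and t = -196).

5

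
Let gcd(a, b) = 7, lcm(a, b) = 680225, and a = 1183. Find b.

4025

Using ab = gcd(a,b)·lcm(a,b) = 7·680225 = 4761575, we get b = 4761575/1183 = 4025.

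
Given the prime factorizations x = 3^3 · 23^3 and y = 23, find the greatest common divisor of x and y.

23

min exponent per shared prime: 23 = 23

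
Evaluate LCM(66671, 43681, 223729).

2342218901

66671 = 11² · 19 · 29; 43681 = 11² · 19²; 223729 = 11² · 43²
lcm takes max exponent of each prime: 11² · 19² · 29 · 43² = 2342218901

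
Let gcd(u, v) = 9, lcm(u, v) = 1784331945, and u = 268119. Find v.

59895

u·v = gcd·lcm = 9·1784331945 = 16058987505, so v = 16058987505/268119 = 59895.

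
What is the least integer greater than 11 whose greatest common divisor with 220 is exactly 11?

33

gcd(k, 220) = 11 forces 11 | k; write k = 11s. Then gcd(11s, 11·20) = 11·gcd(s, 20), so need gcd(s, 20) = 1.
11s > 11 gives s ≥ 2. The least s ≥ 2 coprime to 20 is 3, so k = 11·3 = 33.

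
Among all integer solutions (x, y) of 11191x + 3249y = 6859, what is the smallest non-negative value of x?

Reduce mod 3249: 11191x ≡ 6859 (mod 3249). With g = gcd(11191, 3249) = 361 dividing 6859, divide through: 31x ≡ 19 (mod 9).
Since gcd(31, 9) = 1, x ≡ 19·(31)⁻¹ ≡ 7 (mod 9). Smallest non-negative: 7.

7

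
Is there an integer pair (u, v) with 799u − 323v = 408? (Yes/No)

Yes

By Bézout, 799u − 323v = 408 has integer solutions iff gcd(799, 323) | 408.
Euclid: 799 = 2·323 + 153; 323 = 2·153 + 17; 153 = 9·17 + 0. gcd = 17; 408 mod 17 = 0. Yes.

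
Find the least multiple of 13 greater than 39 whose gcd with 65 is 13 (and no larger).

52

gcd(k, 65) = 13 forces 13 | k; write k = 13s. Then gcd(13s, 13·5) = 13·gcd(s, 5), so need gcd(s, 5) = 1.
13s > 39 gives s ≥ 4. The least s ≥ 4 coprime to 5 is 4, so k = 13·4 = 52.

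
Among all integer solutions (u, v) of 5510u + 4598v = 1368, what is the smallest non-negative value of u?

gcd(5510, 4598) = 38 (Euclid: 5510 = 1·4598 + 912; 4598 = 5·912 + 38; 912 = 24·38 + 0), and 38 | 1368.
Extended Euclid: 5510·(-5) + 4598·(6) = 38. Scale by 36: u₀ = -180.
General solution u = u₀ + 121t; reducing mod 121 gives u = 62 (and v = -74).

62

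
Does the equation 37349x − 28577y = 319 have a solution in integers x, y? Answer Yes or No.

gcd(37349, 28577): 37349 = 1·28577 + 8772; 28577 = 3·8772 + 2261; 8772 = 3·2261 + 1989; 2261 = 1·1989 + 272; 1989 = 7·272 + 85; 272 = 3·85 + 17; 85 = 5·17 + 0 → 17
17 does not divide 319, so a solution does not exist.

No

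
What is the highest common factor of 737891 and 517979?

539

737891 = 7² · 11 · 37²
517979 = 7² · 11 · 31²
Common: 7² · 11 = 539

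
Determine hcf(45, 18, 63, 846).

gcd(45, 18): 45 = 2·18 + 9; 18 = 2·9 + 0 → 9
gcd(9, 63): 63 = 7·9 + 0 → 9
gcd(9, 846): 846 = 94·9 + 0 → 9

9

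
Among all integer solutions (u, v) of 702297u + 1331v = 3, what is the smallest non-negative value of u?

Euclid: 702297 = 527·1331 + 860; 1331 = 1·860 + 471; 860 = 1·471 + 389; 471 = 1·389 + 82; 389 = 4·82 + 61; 82 = 1·61 + 21; 61 = 2·21 + 19; 21 = 1·19 + 2; 19 = 9·2 + 1; 2 = 2·1 + 0 → gcd = 1; 3 = 1·3.
Back-substitution yields 702297·(633) + 1331·(-334000) = 1, so one solution is u = 633·3 = 1899, v = -334000·3 = -1002000.
Solutions in u differ by 1331/1 = 1331; the one in [0, 1331) is 1899 mod 1331 = 568.

568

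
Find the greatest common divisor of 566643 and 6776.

847

566643 = 3 · 7 · 11² · 223
6776 = 2³ · 7 · 11²
Common: 7 · 11² = 847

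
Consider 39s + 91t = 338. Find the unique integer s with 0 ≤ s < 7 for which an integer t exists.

4

Reduce mod 91: 39s ≡ 338 (mod 91). With g = gcd(39, 91) = 13 dividing 338, divide through: 3s ≡ 26 (mod 7).
Since gcd(3, 7) = 1, s ≡ 26·(3)⁻¹ ≡ 4 (mod 7). Smallest non-negative: 4.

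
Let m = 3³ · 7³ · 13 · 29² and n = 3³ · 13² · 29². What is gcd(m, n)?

295191

min exponent per shared prime: 3³ · 13 · 29² = 295191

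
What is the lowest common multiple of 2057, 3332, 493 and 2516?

2057 = 11² · 17; 3332 = 2² · 7² · 17; 493 = 17 · 29; 2516 = 2² · 17 · 37
lcm takes max exponent of each prime: 2² · 7² · 11² · 17 · 29 · 37 = 432603556

432603556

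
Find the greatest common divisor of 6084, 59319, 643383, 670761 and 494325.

gcd(6084, 59319): 59319 = 9·6084 + 4563; 6084 = 1·4563 + 1521; 4563 = 3·1521 + 0 → 1521
gcd(1521, 643383): 643383 = 423·1521 + 0 → 1521
gcd(1521, 670761): 670761 = 441·1521 + 0 → 1521
gcd(1521, 494325): 494325 = 325·1521 + 0 → 1521

1521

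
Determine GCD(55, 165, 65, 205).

5

55 = 5 · 11; 165 = 3 · 5 · 11; 65 = 5 · 13; 205 = 5 · 41
gcd takes min exponent of each prime: 5 = 5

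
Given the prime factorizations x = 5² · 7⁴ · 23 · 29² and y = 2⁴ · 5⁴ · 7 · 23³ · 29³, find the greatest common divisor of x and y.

3385025

min exponent per shared prime: 5² · 7 · 23 · 29² = 3385025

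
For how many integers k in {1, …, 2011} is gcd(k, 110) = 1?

110 = 2·5·11. Inclusion–exclusion on these primes:
2011 − ⌊2011/2⌋ − ⌊2011/5⌋ − ⌊2011/11⌋ + ⌊2011/10⌋ + ⌊2011/22⌋ + ⌊2011/55⌋ − ⌊2011/110⌋ = 732

732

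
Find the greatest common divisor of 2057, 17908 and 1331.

gcd(2057, 17908): 17908 = 8·2057 + 1452; 2057 = 1·1452 + 605; 1452 = 2·605 + 242; 605 = 2·242 + 121; 242 = 2·121 + 0 → 121
gcd(121, 1331): 1331 = 11·121 + 0 → 121

121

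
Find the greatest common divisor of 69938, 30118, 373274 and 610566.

22

gcd(69938, 30118): 69938 = 2·30118 + 9702; 30118 = 3·9702 + 1012; 9702 = 9·1012 + 594; 1012 = 1·594 + 418; 594 = 1·418 + 176; 418 = 2·176 + 66; 176 = 2·66 + 44; 66 = 1·44 + 22; 44 = 2·22 + 0 → 22
gcd(22, 373274): 373274 = 16967·22 + 0 → 22
gcd(22, 610566): 610566 = 27753·22 + 0 → 22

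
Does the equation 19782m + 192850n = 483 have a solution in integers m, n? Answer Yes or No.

By Bézout, 19782m + 192850n = 483 has integer solutions iff gcd(19782, 192850) | 483.
Euclid: 192850 = 9·19782 + 14812; 19782 = 1·14812 + 4970; 14812 = 2·4970 + 4872; 4970 = 1·4872 + 98; 4872 = 49·98 + 70; 98 = 1·70 + 28; 70 = 2·28 + 14; 28 = 2·14 + 0. gcd = 14; 483 mod 14 = 7. No.

No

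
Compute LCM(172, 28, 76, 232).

1326808

172 = 2² · 43; 28 = 2² · 7; 76 = 2² · 19; 232 = 2³ · 29
lcm takes max exponent of each prime: 2³ · 7 · 19 · 29 · 43 = 1326808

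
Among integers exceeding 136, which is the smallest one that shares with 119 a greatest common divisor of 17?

153

Multiples of 17 above 136: 17·9, 17·10, … . Need the cofactor coprime to 119/17 = 7.
Checking s = 9, 10, … the first with gcd(s, 7) = 1 is s = 9, giving 153.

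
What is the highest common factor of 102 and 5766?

6

Euclid: 5766 = 56·102 + 54; 102 = 1·54 + 48; 54 = 1·48 + 6; 48 = 8·6 + 0. Last nonzero remainder: 6.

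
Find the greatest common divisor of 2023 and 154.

7

Euclid: 2023 = 13·154 + 21; 154 = 7·21 + 7; 21 = 3·7 + 0. Last nonzero remainder: 7.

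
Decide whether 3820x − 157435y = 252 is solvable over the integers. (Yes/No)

No

gcd(3820, 157435): 157435 = 41·3820 + 815; 3820 = 4·815 + 560; 815 = 1·560 + 255; 560 = 2·255 + 50; 255 = 5·50 + 5; 50 = 10·5 + 0 → 5
5 does not divide 252, so a solution does not exist.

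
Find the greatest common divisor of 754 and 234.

26

754 = 2 · 13 · 29
234 = 2 · 3² · 13
Common: 2 · 13 = 26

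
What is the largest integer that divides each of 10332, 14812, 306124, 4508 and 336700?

gcd(10332, 14812): 14812 = 1·10332 + 4480; 10332 = 2·4480 + 1372; 4480 = 3·1372 + 364; 1372 = 3·364 + 280; 364 = 1·280 + 84; 280 = 3·84 + 28; 84 = 3·28 + 0 → 28
gcd(28, 306124): 306124 = 10933·28 + 0 → 28
gcd(28, 4508): 4508 = 161·28 + 0 → 28
gcd(28, 336700): 336700 = 12025·28 + 0 → 28

28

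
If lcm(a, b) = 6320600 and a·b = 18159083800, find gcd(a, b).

gcd·lcm = product, so gcd = 18159083800/6320600 = 2873.

2873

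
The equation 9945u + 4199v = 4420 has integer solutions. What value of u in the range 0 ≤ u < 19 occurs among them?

11

gcd(9945, 4199) = 221 (Euclid: 9945 = 2·4199 + 1547; 4199 = 2·1547 + 1105; 1547 = 1·1105 + 442; 1105 = 2·442 + 221; 442 = 2·221 + 0), and 221 | 4420.
Extended Euclid: 9945·(-8) + 4199·(19) = 221. Scale by 20: u₀ = -160.
General solution u = u₀ + 19t; reducing mod 19 gives u = 11 (and v = -25).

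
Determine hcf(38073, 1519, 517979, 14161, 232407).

49

gcd(38073, 1519): 38073 = 25·1519 + 98; 1519 = 15·98 + 49; 98 = 2·49 + 0 → 49
gcd(49, 517979): 517979 = 10571·49 + 0 → 49
gcd(49, 14161): 14161 = 289·49 + 0 → 49
gcd(49, 232407): 232407 = 4743·49 + 0 → 49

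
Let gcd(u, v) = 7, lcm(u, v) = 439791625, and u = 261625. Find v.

Using uv = gcd(u,v)·lcm(u,v) = 7·439791625 = 3078541375, we get v = 3078541375/261625 = 11767.

11767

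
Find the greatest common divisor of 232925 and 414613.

1

232925 = 5² · 7 · 11³
414613 = 17 · 29³
Common: 1 = 1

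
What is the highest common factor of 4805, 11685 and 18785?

5

4805 = 5 · 31²; 11685 = 3 · 5 · 19 · 41; 18785 = 5 · 13 · 17²
gcd takes min exponent of each prime: 5 = 5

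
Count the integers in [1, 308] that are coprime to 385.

Prime factors of 385: 5, 7, 11. Count integers ≤ 308 divisible by none of them.
By inclusion–exclusion: 308 − ⌊308/5⌋ − ⌊308/7⌋ − ⌊308/11⌋ + ⌊308/35⌋ + ⌊308/55⌋ + ⌊308/77⌋ − ⌊308/385⌋ = 192.

192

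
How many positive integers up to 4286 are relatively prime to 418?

1845

418 = 2·11·19. Inclusion–exclusion on these primes:
4286 − ⌊4286/2⌋ − ⌊4286/11⌋ − ⌊4286/19⌋ + ⌊4286/22⌋ + ⌊4286/38⌋ + ⌊4286/209⌋ − ⌊4286/418⌋ = 1845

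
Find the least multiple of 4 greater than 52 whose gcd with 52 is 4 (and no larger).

56

gcd(m, 52) = 4 forces 4 | m; write m = 4s. Then gcd(4s, 4·13) = 4·gcd(s, 13), so need gcd(s, 13) = 1.
4s > 52 gives s ≥ 14. The least s ≥ 14 coprime to 13 is 14, so m = 4·14 = 56.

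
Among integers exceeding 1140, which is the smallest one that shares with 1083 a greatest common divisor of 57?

gcd(t, 1083) = 57 forces 57 | t; write t = 57s. Then gcd(57s, 57·19) = 57·gcd(s, 19), so need gcd(s, 19) = 1.
57s > 1140 gives s ≥ 21. The least s ≥ 21 coprime to 19 is 21, so t = 57·21 = 1197.

1197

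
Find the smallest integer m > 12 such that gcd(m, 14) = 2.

16

Multiples of 2 above 12: 2·7, 2·8, … . Need the cofactor coprime to 14/2 = 7.
Checking s = 7, 8, … the first with gcd(s, 7) = 1 is s = 8, giving 16.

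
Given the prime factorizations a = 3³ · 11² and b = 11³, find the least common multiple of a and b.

35937

max exponent per prime: 3³ · 11³ = 35937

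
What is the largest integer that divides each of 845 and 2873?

169

Euclid: 2873 = 3·845 + 338; 845 = 2·338 + 169; 338 = 2·169 + 0. Last nonzero remainder: 169.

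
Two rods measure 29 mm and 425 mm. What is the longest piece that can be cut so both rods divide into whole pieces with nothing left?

1

29 = 29
425 = 5² · 17
Common: 1 = 1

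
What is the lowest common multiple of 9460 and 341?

gcd first: 9460 = 27·341 + 253; 341 = 1·253 + 88; 253 = 2·88 + 77; 88 = 1·77 + 11; 77 = 7·11 + 0 → gcd = 11
lcm = 9460·341/gcd = 3225860/11 = 293260

293260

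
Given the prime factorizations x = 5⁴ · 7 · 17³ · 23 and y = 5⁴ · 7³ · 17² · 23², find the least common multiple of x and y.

557155694375

max exponent per prime: 5⁴ · 7³ · 17³ · 23² = 557155694375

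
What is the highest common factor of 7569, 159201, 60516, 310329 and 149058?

9

gcd(7569, 159201): 159201 = 21·7569 + 252; 7569 = 30·252 + 9; 252 = 28·9 + 0 → 9
gcd(9, 60516): 60516 = 6724·9 + 0 → 9
gcd(9, 310329): 310329 = 34481·9 + 0 → 9
gcd(9, 149058): 149058 = 16562·9 + 0 → 9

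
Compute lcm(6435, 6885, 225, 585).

4922775

6435 = 3² · 5 · 11 · 13; 6885 = 3⁴ · 5 · 17; 225 = 3² · 5²; 585 = 3² · 5 · 13
lcm takes max exponent of each prime: 3⁴ · 5² · 11 · 13 · 17 = 4922775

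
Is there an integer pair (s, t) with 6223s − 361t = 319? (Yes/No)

gcd(6223, 361): 6223 = 17·361 + 86; 361 = 4·86 + 17; 86 = 5·17 + 1; 17 = 17·1 + 0 → 1
1 divides 319, so a solution exists.

Yes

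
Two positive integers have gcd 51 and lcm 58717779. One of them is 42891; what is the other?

69819

Using ab = gcd(a,b)·lcm(a,b) = 51·58717779 = 2994606729, we get b = 2994606729/42891 = 69819.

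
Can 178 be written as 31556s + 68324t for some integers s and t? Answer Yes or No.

gcd(31556, 68324): 68324 = 2·31556 + 5212; 31556 = 6·5212 + 284; 5212 = 18·284 + 100; 284 = 2·100 + 84; 100 = 1·84 + 16; 84 = 5·16 + 4; 16 = 4·4 + 0 → 4
4 does not divide 178, so a solution does not exist.

No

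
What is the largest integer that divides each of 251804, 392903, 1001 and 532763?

7

gcd(251804, 392903): 392903 = 1·251804 + 141099; 251804 = 1·141099 + 110705; 141099 = 1·110705 + 30394; 110705 = 3·30394 + 19523; 30394 = 1·19523 + 10871; 19523 = 1·10871 + 8652; 10871 = 1·8652 + 2219; 8652 = 3·2219 + 1995; 2219 = 1·1995 + 224; 1995 = 8·224 + 203; 224 = 1·203 + 21; 203 = 9·21 + 14; 21 = 1·14 + 7; 14 = 2·7 + 0 → 7
gcd(7, 1001): 1001 = 143·7 + 0 → 7
gcd(7, 532763): 532763 = 76109·7 + 0 → 7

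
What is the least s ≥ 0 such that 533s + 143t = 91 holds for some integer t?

5

Euclid: 533 = 3·143 + 104; 143 = 1·104 + 39; 104 = 2·39 + 26; 39 = 1·26 + 13; 26 = 2·13 + 0 → gcd = 13; 91 = 13·7.
Back-substitution yields 533·(-4) + 143·(15) = 13, so one solution is s = -4·7 = -28, t = 15·7 = 105.
Solutions in s differ by 143/13 = 11; the one in [0, 11) is -28 mod 11 = 5.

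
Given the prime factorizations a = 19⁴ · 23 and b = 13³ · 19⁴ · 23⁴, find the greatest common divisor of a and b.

min exponent per shared prime: 19⁴ · 23 = 2997383

2997383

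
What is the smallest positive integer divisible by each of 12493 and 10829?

gcd first: 12493 = 1·10829 + 1664; 10829 = 6·1664 + 845; 1664 = 1·845 + 819; 845 = 1·819 + 26; 819 = 31·26 + 13; 26 = 2·13 + 0 → gcd = 13
lcm = 12493·10829/gcd = 135286697/13 = 10406669

10406669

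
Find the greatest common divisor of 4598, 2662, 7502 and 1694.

242

gcd(4598, 2662): 4598 = 1·2662 + 1936; 2662 = 1·1936 + 726; 1936 = 2·726 + 484; 726 = 1·484 + 242; 484 = 2·242 + 0 → 242
gcd(242, 7502): 7502 = 31·242 + 0 → 242
gcd(242, 1694): 1694 = 7·242 + 0 → 242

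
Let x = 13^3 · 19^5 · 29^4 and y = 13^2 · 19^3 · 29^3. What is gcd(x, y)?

28271021519

min exponent per shared prime: 13^2 · 19^3 · 29^3 = 28271021519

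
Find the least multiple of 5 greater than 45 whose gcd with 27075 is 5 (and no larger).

55

27075 = 5·5415. Any k with gcd(k, 27075) = 5 is a multiple of 5, say 5s, with s coprime to 5415.
Need s > 45/5, so s ≥ 10. First s ≥ 10 with gcd(s, 5415) = 1 is s = 11. Thus k = 5·11 = 55.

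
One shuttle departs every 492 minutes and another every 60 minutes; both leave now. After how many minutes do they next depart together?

492 = 2² · 3 · 41; 60 = 2² · 3 · 5
max exponents: 2² · 3 · 5 · 41 = 2460

2460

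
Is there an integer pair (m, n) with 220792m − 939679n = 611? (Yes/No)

Yes

By Bézout, 220792m − 939679n = 611 has integer solutions iff gcd(220792, 939679) | 611.
Euclid: 939679 = 4·220792 + 56511; 220792 = 3·56511 + 51259; 56511 = 1·51259 + 5252; 51259 = 9·5252 + 3991; 5252 = 1·3991 + 1261; 3991 = 3·1261 + 208; 1261 = 6·208 + 13; 208 = 16·13 + 0. gcd = 13; 611 mod 13 = 0. Yes.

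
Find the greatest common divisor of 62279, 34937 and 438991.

1519

gcd(62279, 34937): 62279 = 1·34937 + 27342; 34937 = 1·27342 + 7595; 27342 = 3·7595 + 4557; 7595 = 1·4557 + 3038; 4557 = 1·3038 + 1519; 3038 = 2·1519 + 0 → 1519
gcd(1519, 438991): 438991 = 289·1519 + 0 → 1519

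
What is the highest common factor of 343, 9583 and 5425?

gcd(343, 9583): 9583 = 27·343 + 322; 343 = 1·322 + 21; 322 = 15·21 + 7; 21 = 3·7 + 0 → 7
gcd(7, 5425): 5425 = 775·7 + 0 → 7

7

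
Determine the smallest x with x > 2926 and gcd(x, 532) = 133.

3059

gcd(x, 532) = 133 forces 133 | x; write x = 133s. Then gcd(133s, 133·4) = 133·gcd(s, 4), so need gcd(s, 4) = 1.
133s > 2926 gives s ≥ 23. The least s ≥ 23 coprime to 4 is 23, so x = 133·23 = 3059.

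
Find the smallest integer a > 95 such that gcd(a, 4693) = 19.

114

4693 = 19·247. Any a with gcd(a, 4693) = 19 is a multiple of 19, say 19s, with s coprime to 247.
Need s > 95/19, so s ≥ 6. First s ≥ 6 with gcd(s, 247) = 1 is s = 6. Thus a = 19·6 = 114.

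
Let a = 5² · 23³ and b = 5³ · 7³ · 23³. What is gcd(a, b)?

min exponent per shared prime: 5² · 23³ = 304175

304175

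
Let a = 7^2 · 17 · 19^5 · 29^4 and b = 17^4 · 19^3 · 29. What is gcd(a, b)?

3381487

min exponent per shared prime: 17 · 19^3 · 29 = 3381487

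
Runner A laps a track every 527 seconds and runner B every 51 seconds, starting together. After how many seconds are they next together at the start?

gcd first: 527 = 10·51 + 17; 51 = 3·17 + 0 → gcd = 17
lcm = 527·51/gcd = 26877/17 = 1581

1581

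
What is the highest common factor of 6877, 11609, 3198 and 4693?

13

6877 = 13 · 23²; 11609 = 13 · 19 · 47; 3198 = 2 · 3 · 13 · 41; 4693 = 13 · 19²
gcd takes min exponent of each prime: 13 = 13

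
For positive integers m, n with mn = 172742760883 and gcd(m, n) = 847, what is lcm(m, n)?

For any two positive integers, gcd × lcm equals their product. Hence lcm = 172742760883 / 847 = 203946589.

203946589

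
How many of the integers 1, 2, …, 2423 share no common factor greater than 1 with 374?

1037

374 = 2·11·17. Inclusion–exclusion on these primes:
2423 − ⌊2423/2⌋ − ⌊2423/11⌋ − ⌊2423/17⌋ + ⌊2423/22⌋ + ⌊2423/34⌋ + ⌊2423/187⌋ − ⌊2423/374⌋ = 1037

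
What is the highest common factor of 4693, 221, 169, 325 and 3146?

gcd(4693, 221): 4693 = 21·221 + 52; 221 = 4·52 + 13; 52 = 4·13 + 0 → 13
gcd(13, 169): 169 = 13·13 + 0 → 13
gcd(13, 325): 325 = 25·13 + 0 → 13
gcd(13, 3146): 3146 = 242·13 + 0 → 13

13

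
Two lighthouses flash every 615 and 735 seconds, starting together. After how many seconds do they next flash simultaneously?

30135

615 = 3 · 5 · 41; 735 = 3 · 5 · 7²
max exponents: 3 · 5 · 7² · 41 = 30135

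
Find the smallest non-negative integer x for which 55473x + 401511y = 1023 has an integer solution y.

10676

gcd(55473, 401511) = 33 (Euclid: 401511 = 7·55473 + 13200; 55473 = 4·13200 + 2673; 13200 = 4·2673 + 2508; 2673 = 1·2508 + 165; 2508 = 15·165 + 33; 165 = 5·33 + 0), and 33 | 1023.
Extended Euclid: 55473·(-2403) + 401511·(332) = 33. Scale by 31: x₀ = -74493.
General solution x = x₀ + 12167t; reducing mod 12167 gives x = 10676 (and y = -1475).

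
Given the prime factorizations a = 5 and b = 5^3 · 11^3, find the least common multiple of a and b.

max exponent per prime: 5^3 · 11^3 = 166375

166375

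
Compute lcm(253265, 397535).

253265 = 5 · 37³; 397535 = 5 · 43³
max exponents: 5 · 37³ · 43³ = 20136340355

20136340355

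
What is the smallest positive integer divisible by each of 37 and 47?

37 = 37; 47 = 47
max exponents: 37 · 47 = 1739

1739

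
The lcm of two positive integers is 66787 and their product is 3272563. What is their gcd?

gcd·lcm = product, so gcd = 3272563/66787 = 49.

49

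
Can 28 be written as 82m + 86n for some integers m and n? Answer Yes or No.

By Bézout, 82m + 86n = 28 has integer solutions iff gcd(82, 86) | 28.
Euclid: 86 = 1·82 + 4; 82 = 20·4 + 2; 4 = 2·2 + 0. gcd = 2; 28 mod 2 = 0. Yes.

Yes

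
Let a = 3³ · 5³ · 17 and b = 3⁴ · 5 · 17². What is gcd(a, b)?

2295

min exponent per shared prime: 3³ · 5 · 17 = 2295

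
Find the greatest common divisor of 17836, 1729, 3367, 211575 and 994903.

gcd(17836, 1729): 17836 = 10·1729 + 546; 1729 = 3·546 + 91; 546 = 6·91 + 0 → 91
gcd(91, 3367): 3367 = 37·91 + 0 → 91
gcd(91, 211575): 211575 = 2325·91 + 0 → 91
gcd(91, 994903): 994903 = 10933·91 + 0 → 91

91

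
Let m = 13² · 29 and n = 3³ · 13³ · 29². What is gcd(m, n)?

min exponent per shared prime: 13² · 29 = 4901

4901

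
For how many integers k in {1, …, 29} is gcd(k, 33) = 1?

18

33 = 3·11. Inclusion–exclusion on these primes:
29 − ⌊29/3⌋ − ⌊29/11⌋ + ⌊29/33⌋ = 18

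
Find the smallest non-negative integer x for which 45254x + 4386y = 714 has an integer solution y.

gcd(45254, 4386) = 34 (Euclid: 45254 = 10·4386 + 1394; 4386 = 3·1394 + 204; 1394 = 6·204 + 170; 204 = 1·170 + 34; 170 = 5·34 + 0), and 34 | 714.
Extended Euclid: 45254·(-22) + 4386·(227) = 34. Scale by 21: x₀ = -462.
General solution x = x₀ + 129t; reducing mod 129 gives x = 54 (and y = -557).

54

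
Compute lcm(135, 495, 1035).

34155

lcm(135, 495) = 135·495/gcd = 66825/45 = 1485
lcm(1485, 1035) = 1485·1035/gcd = 1536975/45 = 34155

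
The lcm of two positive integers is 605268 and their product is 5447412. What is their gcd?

9

From gcd × lcm = pq: gcd = 5447412 / 605268 = 9.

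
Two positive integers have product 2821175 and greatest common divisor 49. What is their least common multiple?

57575

Since gcd(m,n)·lcm(m,n) = mn, lcm = 2821175/49 = 57575.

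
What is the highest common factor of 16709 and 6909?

16709 = 7² · 11 · 31
6909 = 3 · 7² · 47
Common: 7² = 49

49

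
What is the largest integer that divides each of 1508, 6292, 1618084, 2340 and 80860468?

1508 = 2² · 13 · 29; 6292 = 2² · 11² · 13; 1618084 = 2² · 13 · 29² · 37; 2340 = 2² · 3² · 5 · 13; 80860468 = 2² · 13 · 29² · 43²
gcd takes min exponent of each prime: 2² · 13 = 52

52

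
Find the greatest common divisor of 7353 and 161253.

Euclid: 161253 = 21·7353 + 6840; 7353 = 1·6840 + 513; 6840 = 13·513 + 171; 513 = 3·171 + 0. Last nonzero remainder: 171.

171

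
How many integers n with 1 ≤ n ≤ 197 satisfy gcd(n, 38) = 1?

38 = 2·19. Inclusion–exclusion on these primes:
197 − ⌊197/2⌋ − ⌊197/19⌋ + ⌊197/38⌋ = 94

94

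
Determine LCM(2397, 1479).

69513

gcd first: 2397 = 1·1479 + 918; 1479 = 1·918 + 561; 918 = 1·561 + 357; 561 = 1·357 + 204; 357 = 1·204 + 153; 204 = 1·153 + 51; 153 = 3·51 + 0 → gcd = 51
lcm = 2397·1479/gcd = 3545163/51 = 69513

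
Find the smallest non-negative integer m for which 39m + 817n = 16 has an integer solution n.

Reduce mod 817: 39m ≡ 16 (mod 817). With g = gcd(39, 817) = 1 dividing 16, divide through: 39m ≡ 16 (mod 817).
Since gcd(39, 817) = 1, m ≡ 16·(39)⁻¹ ≡ 168 (mod 817). Smallest non-negative: 168.

168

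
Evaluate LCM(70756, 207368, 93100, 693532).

70756 = 2² · 7² · 19²; 207368 = 2³ · 7² · 23²; 93100 = 2² · 5² · 7² · 19; 693532 = 2² · 7 · 17 · 31 · 47
lcm takes max exponent of each prime: 2³ · 5² · 7² · 17 · 19² · 23² · 31 · 47 = 46355089377800

46355089377800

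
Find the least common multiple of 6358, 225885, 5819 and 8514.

8909649368730

6358 = 2 · 11 · 17²; 225885 = 3 · 5 · 11 · 37²; 5819 = 11 · 23²; 8514 = 2 · 3² · 11 · 43
lcm takes max exponent of each prime: 2 · 3² · 5 · 11 · 17² · 23² · 37² · 43 = 8909649368730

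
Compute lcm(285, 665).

gcd first: 665 = 2·285 + 95; 285 = 3·95 + 0 → gcd = 95
lcm = 285·665/gcd = 189525/95 = 1995

1995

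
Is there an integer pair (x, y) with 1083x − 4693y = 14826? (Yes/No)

By Bézout, 1083x − 4693y = 14826 has integer solutions iff gcd(1083, 4693) | 14826.
Euclid: 4693 = 4·1083 + 361; 1083 = 3·361 + 0. gcd = 361; 14826 mod 361 = 25. No.

No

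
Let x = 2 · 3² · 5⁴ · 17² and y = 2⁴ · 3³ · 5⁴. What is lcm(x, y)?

78030000

max exponent per prime: 2⁴ · 3³ · 5⁴ · 17² = 78030000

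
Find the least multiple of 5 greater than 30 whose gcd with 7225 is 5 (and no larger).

35

7225 = 5·1445. Any k with gcd(k, 7225) = 5 is a multiple of 5, say 5s, with s coprime to 1445.
Need s > 30/5, so s ≥ 7. First s ≥ 7 with gcd(s, 1445) = 1 is s = 7. Thus k = 5·7 = 35.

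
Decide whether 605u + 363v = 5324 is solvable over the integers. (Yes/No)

Yes

By Bézout, 605u + 363v = 5324 has integer solutions iff gcd(605, 363) | 5324.
Euclid: 605 = 1·363 + 242; 363 = 1·242 + 121; 242 = 2·121 + 0. gcd = 121; 5324 mod 121 = 0. Yes.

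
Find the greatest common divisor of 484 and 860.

4

Euclid: 860 = 1·484 + 376; 484 = 1·376 + 108; 376 = 3·108 + 52; 108 = 2·52 + 4; 52 = 13·4 + 0. Last nonzero remainder: 4.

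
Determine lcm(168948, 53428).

6251076

168948 = 2² · 3² · 13 · 19²; 53428 = 2² · 19² · 37
max exponents: 2² · 3² · 13 · 19² · 37 = 6251076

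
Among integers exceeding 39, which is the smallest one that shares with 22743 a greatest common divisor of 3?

gcd(a, 22743) = 3 forces 3 | a; write a = 3s. Then gcd(3s, 3·7581) = 3·gcd(s, 7581), so need gcd(s, 7581) = 1.
3s > 39 gives s ≥ 14. The least s ≥ 14 coprime to 7581 is 16, so a = 3·16 = 48.

48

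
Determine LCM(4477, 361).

1616197

4477 = 11² · 37; 361 = 19²
max exponents: 11² · 19² · 37 = 1616197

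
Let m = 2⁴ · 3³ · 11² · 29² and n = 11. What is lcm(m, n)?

max exponent per prime: 2⁴ · 3³ · 11² · 29² = 43960752

43960752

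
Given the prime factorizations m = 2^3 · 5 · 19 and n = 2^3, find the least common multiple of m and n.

760

max exponent per prime: 2^3 · 5 · 19 = 760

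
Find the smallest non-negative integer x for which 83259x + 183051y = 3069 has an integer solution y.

365

Euclid: 183051 = 2·83259 + 16533; 83259 = 5·16533 + 594; 16533 = 27·594 + 495; 594 = 1·495 + 99; 495 = 5·99 + 0 → gcd = 99; 3069 = 99·31.
Back-substitution yields 83259·(310) + 183051·(-141) = 99, so one solution is x = 310·31 = 9610, y = -141·31 = -4371.
Solutions in x differ by 183051/99 = 1849; the one in [0, 1849) is 9610 mod 1849 = 365.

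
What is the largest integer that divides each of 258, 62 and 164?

2

gcd(258, 62): 258 = 4·62 + 10; 62 = 6·10 + 2; 10 = 5·2 + 0 → 2
gcd(2, 164): 164 = 82·2 + 0 → 2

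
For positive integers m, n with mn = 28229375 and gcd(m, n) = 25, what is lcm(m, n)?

Since gcd(m,n)·lcm(m,n) = mn, lcm = 28229375/25 = 1129175.

1129175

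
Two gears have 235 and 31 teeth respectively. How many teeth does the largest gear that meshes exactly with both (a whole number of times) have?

235 = 5 · 47
31 = 31
Common: 1 = 1

1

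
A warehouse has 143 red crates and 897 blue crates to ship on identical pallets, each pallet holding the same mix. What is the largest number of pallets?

13

143 = 11 · 13
897 = 3 · 13 · 23
Common: 13 = 13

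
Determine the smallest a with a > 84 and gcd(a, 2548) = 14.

2548 = 14·182. Any a with gcd(a, 2548) = 14 is a multiple of 14, say 14s, with s coprime to 182.
Need s > 84/14, so s ≥ 7. First s ≥ 7 with gcd(s, 182) = 1 is s = 9. Thus a = 14·9 = 126.

126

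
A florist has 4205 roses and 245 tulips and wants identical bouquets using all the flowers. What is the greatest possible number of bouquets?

Euclid: 4205 = 17·245 + 40; 245 = 6·40 + 5; 40 = 8·5 + 0. Last nonzero remainder: 5.

5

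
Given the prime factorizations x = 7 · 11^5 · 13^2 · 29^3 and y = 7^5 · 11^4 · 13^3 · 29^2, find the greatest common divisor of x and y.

14566374823

min exponent per shared prime: 7 · 11^4 · 13^2 · 29^2 = 14566374823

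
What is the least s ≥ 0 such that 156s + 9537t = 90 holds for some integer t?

1101

Euclid: 9537 = 61·156 + 21; 156 = 7·21 + 9; 21 = 2·9 + 3; 9 = 3·3 + 0 → gcd = 3; 90 = 3·30.
Back-substitution yields 156·(-917) + 9537·(15) = 3, so one solution is s = -917·30 = -27510, t = 15·30 = 450.
Solutions in s differ by 9537/3 = 3179; the one in [0, 3179) is -27510 mod 3179 = 1101.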